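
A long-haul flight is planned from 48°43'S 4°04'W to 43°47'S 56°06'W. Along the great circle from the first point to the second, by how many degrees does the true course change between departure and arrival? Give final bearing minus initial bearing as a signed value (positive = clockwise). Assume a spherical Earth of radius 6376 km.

Initial bearing θ₁ = atan2(sin Δλ cos φ₂, cos φ₁ sin φ₂ − sin φ₁ cos φ₂ cos Δλ) = 257.83°
Final bearing θ₂ = (initial bearing from the destination back to the start) + 180° = 296.71°
Δθ = θ₂ − θ₁ = +38.9°

+38.9°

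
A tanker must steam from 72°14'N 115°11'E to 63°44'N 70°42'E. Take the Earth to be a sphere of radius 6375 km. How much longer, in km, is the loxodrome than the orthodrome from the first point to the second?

44 km

Great circle: cos σ = sin φ₁ sin φ₂ + cos φ₁ cos φ₂ cos Δλ,  σ = 0.3165 rad → d_gc = 2017.9 km
Rhumb line: Δψ = -0.4007, q = Δφ/Δψ = 0.3703, d_rh = R√(Δφ²+q²Δλ²) = 2062.3 km
Excess = 2062.3 − 2017.9 = 44.4 ≈ 44 km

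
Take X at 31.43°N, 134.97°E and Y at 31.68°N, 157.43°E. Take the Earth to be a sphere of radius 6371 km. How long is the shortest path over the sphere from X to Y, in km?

2125 km

Haversine: a = sin²(Δφ/2)+cos φ₁ cos φ₂ sin²(Δλ/2) = 0.02754;  σ = 2·atan2(√a,√(1−a))
σ = 19.107° → d = Rσ = 6371·0.33347 = 2125 km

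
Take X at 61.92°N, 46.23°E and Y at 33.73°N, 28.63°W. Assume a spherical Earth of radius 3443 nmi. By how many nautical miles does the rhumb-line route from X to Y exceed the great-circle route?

143 nmi

Great circle: cos σ = sin φ₁ sin φ₂ + cos φ₁ cos φ₂ cos Δλ,  σ = 0.9371 rad → d_gc = 3226.3 nmi
Rhumb line: Δψ = -0.7600, q = Δφ/Δψ = 0.6474, d_rh = R√(Δφ²+q²Δλ²) = 3369.0 nmi
Excess = 3369.0 − 3226.3 = 142.7 ≈ 143 nmi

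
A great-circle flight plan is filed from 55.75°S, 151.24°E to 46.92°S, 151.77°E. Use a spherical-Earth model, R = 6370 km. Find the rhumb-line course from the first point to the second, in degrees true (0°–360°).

2.1°

Δψ = ln[tan(π/4+φ₂/2)/tan(π/4+φ₁/2)] = +0.2477
Δλ = +0.0093 rad (taken the short way round)
course = atan2(Δλ, Δψ) = 2.14°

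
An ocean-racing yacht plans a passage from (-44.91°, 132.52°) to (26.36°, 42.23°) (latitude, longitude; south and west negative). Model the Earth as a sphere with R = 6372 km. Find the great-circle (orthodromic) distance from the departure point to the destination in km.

12062 km

cos σ = sin φ₁ sin φ₂ + cos φ₁ cos φ₂ cos Δλ
      = sin(-44.91°)sin(26.36°) + cos(-44.91°)cos(26.36°)cos(-90.29°) = -0.3167
σ = 108.462° → d = Rσ = 6372·1.89302 = 12062 km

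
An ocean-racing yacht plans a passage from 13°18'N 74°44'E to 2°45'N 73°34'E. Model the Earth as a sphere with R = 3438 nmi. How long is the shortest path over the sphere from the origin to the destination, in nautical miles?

637 nmi

Haversine: a = sin²(Δφ/2)+cos φ₁ cos φ₂ sin²(Δλ/2) = 0.00855;  σ = 2·atan2(√a,√(1−a))
σ = 10.613° → d = Rσ = 3438·0.18523 = 637 nmi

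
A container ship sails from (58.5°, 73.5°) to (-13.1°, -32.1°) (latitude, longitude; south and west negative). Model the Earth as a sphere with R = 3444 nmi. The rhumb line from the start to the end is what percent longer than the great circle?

Great circle: σ = 1.9072 rad → d_gc = Rσ = 6568.4 nmi
Rhumb: Δφ = -1.2497, Δλ = -1.8431, Δψ = -1.4964, q = Δφ/Δψ = 0.8351 → d_rh = R√(Δφ²+q²Δλ²) = 6828.0 nmi
Excess = (6828.0 − 6568.4) / 6568.4 = 259.6 / 6568.4 = 3.952% ≈ 4.0%

4.0%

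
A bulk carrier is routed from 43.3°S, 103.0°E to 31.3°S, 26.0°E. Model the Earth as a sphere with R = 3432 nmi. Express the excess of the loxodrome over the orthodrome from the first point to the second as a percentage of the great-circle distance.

3.2%

Great circle: σ = 1.0516 rad → d_gc = Rσ = 3609.1 nmi
Rhumb: Δφ = +0.2094, Δλ = -1.3439, Δψ = +0.2643, q = Δφ/Δψ = 0.7923 → d_rh = R√(Δφ²+q²Δλ²) = 3724.4 nmi
Excess = (3724.4 − 3609.1) / 3609.1 = 115.3 / 3609.1 = 3.19% ≈ 3.2%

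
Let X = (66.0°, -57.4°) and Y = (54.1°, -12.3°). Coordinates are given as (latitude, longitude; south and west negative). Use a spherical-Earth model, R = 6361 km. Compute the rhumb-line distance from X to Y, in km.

2799 km

Rhumb course C = atan2(Δλ, Δψ) with Δψ = ln[tan(π/4+φ₂/2)/tan(π/4+φ₁/2)] = -0.4214, Δλ = +0.7871 → C = 118.16°
d = R·|Δφ| / |cos C| = 6361·0.20769 / 0.47197 = 2799 km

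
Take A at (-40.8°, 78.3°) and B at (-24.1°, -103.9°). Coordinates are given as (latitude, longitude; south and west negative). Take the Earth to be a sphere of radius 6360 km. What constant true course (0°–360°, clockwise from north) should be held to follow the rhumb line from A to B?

83.6°

Δψ = ln[tan(π/4+φ₂/2)/tan(π/4+φ₁/2)] = +0.3476
Δλ = +3.1032 rad (taken the short way round)
course = atan2(Δλ, Δψ) = 83.61°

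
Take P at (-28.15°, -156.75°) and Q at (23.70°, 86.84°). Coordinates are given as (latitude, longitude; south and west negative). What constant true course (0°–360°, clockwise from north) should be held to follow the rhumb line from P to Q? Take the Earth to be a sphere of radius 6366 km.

294.8°

Δψ = ln[tan(π/4+φ₂/2)/tan(π/4+φ₁/2)] = +0.9383
Δλ = -2.0317 rad (taken the short way round)
course = atan2(Δλ, Δψ) = 294.79°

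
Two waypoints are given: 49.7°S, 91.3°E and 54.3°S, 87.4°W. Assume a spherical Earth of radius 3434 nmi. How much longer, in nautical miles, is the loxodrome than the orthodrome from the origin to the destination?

Great circle: cos σ = sin φ₁ sin φ₂ + cos φ₁ cos φ₂ cos Δλ,  σ = 1.3264 rad → d_gc = 4554.7 nmi
Rhumb line: Δψ = -0.1306, q = Δφ/Δψ = 0.6150, d_rh = R√(Δφ²+q²Δλ²) = 6592.1 nmi
Excess = 6592.1 − 4554.7 = 2037.4 ≈ 2037 nmi

2037 nmi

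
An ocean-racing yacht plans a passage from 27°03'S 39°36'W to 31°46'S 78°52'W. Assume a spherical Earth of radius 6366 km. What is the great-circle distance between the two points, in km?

cos σ = sin φ₁ sin φ₂ + cos φ₁ cos φ₂ cos Δλ
      = sin(-27.05°)sin(-31.77°) + cos(-27.05°)cos(-31.77°)cos(-39.27°) = 0.8256
σ = 34.346° → d = Rσ = 6366·0.59945 = 3816 km

3816 km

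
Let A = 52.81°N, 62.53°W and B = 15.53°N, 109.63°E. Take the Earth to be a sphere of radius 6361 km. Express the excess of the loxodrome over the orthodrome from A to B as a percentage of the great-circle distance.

Great circle: σ = 1.9430 rad → d_gc = Rσ = 12359.3 km
Rhumb: Δφ = -0.6507, Δλ = +3.0048, Δψ = -0.8149, q = Δφ/Δψ = 0.7984 → d_rh = R√(Δφ²+q²Δλ²) = 15812.2 km
Excess = (15812.2 − 12359.3) / 12359.3 = 3452.9 / 12359.3 = 27.94% ≈ 27.9%

27.9%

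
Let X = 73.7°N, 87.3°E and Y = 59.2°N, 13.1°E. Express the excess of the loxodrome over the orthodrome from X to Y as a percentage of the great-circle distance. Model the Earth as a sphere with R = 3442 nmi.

Great circle: σ = 0.5285 rad → d_gc = Rσ = 1819.1 nmi
Rhumb: Δφ = -0.2531, Δλ = -1.2950, Δψ = -0.6541, q = Δφ/Δψ = 0.3869 → d_rh = R√(Δφ²+q²Δλ²) = 1932.2 nmi
Excess = (1932.2 − 1819.1) / 1819.1 = 113.1 / 1819.1 = 6.22% ≈ 6.2%

6.2%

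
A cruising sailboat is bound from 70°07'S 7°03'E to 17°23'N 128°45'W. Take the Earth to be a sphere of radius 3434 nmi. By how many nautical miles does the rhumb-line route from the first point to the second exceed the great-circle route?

Great circle: cos σ = sin φ₁ sin φ₂ + cos φ₁ cos φ₂ cos Δλ,  σ = 2.1102 rad → d_gc = 7246.5 nmi
Rhumb line: Δψ = +2.0495, q = Δφ/Δψ = 0.7451, d_rh = R√(Δφ²+q²Δλ²) = 8017.6 nmi
Excess = 8017.6 − 7246.5 = 771.1 ≈ 771 nmi

771 nmi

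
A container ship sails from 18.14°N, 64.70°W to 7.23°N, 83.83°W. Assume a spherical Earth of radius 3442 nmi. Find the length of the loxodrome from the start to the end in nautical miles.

1297 nmi

Rhumb course C = atan2(Δλ, Δψ) with Δψ = ln[tan(π/4+φ₂/2)/tan(π/4+φ₁/2)] = -0.1955, Δλ = -0.3339 → C = 239.65°
d = R·|Δφ| / |cos C| = 3442·0.19042 / 0.50530 = 1297 nmi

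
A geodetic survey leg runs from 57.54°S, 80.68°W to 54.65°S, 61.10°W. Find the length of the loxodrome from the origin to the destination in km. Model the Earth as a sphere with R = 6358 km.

Δψ = ln[tan(π/4+φ₂/2)/tan(π/4+φ₁/2)] = +0.0905;  Δφ = +0.0504 rad,  Δλ = +0.3417 rad
q = Δφ/Δψ = 0.5575
d = R·√(Δφ² + q²Δλ²) = 6358·0.19708 = 1253 km

1253 km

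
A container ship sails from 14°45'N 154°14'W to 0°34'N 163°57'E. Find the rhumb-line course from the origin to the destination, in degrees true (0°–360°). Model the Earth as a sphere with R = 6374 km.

251.1°

Δψ = ln[tan(π/4+φ₂/2)/tan(π/4+φ₁/2)] = -0.2504
Δλ = -0.7298 rad (taken the short way round)
course = atan2(Δλ, Δψ) = 251.06°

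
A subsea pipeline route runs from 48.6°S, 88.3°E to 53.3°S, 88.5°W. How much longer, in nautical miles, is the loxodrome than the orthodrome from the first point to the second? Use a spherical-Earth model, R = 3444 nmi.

2001 nmi

Great circle: cos σ = sin φ₁ sin φ₂ + cos φ₁ cos φ₂ cos Δλ,  σ = 1.3625 rad → d_gc = 4692.4 nmi
Rhumb line: Δψ = -0.1304, q = Δφ/Δψ = 0.6293, d_rh = R√(Δφ²+q²Δλ²) = 6693.6 nmi
Excess = 6693.6 − 4692.4 = 2001.2 ≈ 2001 nmi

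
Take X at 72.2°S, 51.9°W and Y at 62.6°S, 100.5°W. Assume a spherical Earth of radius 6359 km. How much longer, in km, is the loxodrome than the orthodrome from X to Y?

59 km

Great circle: cos σ = sin φ₁ sin φ₂ + cos φ₁ cos φ₂ cos Δλ,  σ = 0.3530 rad → d_gc = 2244.6 km
Rhumb line: Δψ = +0.4426, q = Δφ/Δψ = 0.3786, d_rh = R√(Δφ²+q²Δλ²) = 2303.3 km
Excess = 2303.3 − 2244.6 = 58.7 ≈ 59 km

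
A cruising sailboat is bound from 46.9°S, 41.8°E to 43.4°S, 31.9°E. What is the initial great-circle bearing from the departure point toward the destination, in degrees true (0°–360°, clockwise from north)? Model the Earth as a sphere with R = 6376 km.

θ = atan2( sin Δλ·cos φ₂ ,  cos φ₁ sin φ₂ − sin φ₁ cos φ₂ cos Δλ )
  = atan2(-0.1249, +0.0531) = 293.05°

293.0°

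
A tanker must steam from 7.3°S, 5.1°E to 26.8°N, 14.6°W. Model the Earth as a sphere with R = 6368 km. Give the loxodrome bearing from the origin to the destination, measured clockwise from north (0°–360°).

330.7°

Δψ = ln[tan(π/4+φ₂/2)/tan(π/4+φ₁/2)] = +0.6136
Δλ = -0.3438 rad (taken the short way round)
course = atan2(Δλ, Δψ) = 330.73°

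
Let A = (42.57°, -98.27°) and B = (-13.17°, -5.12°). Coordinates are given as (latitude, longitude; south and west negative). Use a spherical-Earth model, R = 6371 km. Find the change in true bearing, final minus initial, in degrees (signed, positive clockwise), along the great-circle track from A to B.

Initial bearing θ₁ = atan2(sin Δλ cos φ₂, cos φ₁ sin φ₂ − sin φ₁ cos φ₂ cos Δλ) = 97.71°
Final bearing θ₂ = (initial bearing from the destination back to the start) + 180° = 131.45°
Δθ = θ₂ − θ₁ = +33.7°

+33.7°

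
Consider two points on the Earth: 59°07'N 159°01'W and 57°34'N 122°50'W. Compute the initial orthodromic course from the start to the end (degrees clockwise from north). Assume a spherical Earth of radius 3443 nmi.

79.0°

N = sin Δλ·cos φ₂ = +0.3166;  D = cos φ₁ sin φ₂ − sin φ₁ cos φ₂ cos Δλ = +0.0617
initial course = atan2(N, D) = 78.97°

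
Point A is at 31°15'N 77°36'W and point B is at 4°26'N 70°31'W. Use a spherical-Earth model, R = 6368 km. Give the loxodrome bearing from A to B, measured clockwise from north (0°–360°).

166.0°

Meridional parts: M(φ₁)=+0.5747, M(φ₂)=+0.0775 → ΔM = -0.4972;  Δλ = +0.1236 rad
tan C = Δλ / ΔM = -0.2486 → C = 166.04°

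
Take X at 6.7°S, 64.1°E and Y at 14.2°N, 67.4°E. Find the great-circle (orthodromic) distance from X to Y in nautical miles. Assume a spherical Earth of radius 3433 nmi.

1268 nmi

Haversine: a = sin²(Δφ/2)+cos φ₁ cos φ₂ sin²(Δλ/2) = 0.03370;  σ = 2·atan2(√a,√(1−a))
σ = 21.155° → d = Rσ = 3433·0.36922 = 1268 nmi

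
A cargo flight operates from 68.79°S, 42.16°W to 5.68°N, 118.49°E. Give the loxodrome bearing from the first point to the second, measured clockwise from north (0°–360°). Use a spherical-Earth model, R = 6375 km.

57.7°

Δψ = ln[tan(π/4+φ₂/2)/tan(π/4+φ₁/2)] = +1.7747
Δλ = +2.8039 rad (taken the short way round)
course = atan2(Δλ, Δψ) = 57.67°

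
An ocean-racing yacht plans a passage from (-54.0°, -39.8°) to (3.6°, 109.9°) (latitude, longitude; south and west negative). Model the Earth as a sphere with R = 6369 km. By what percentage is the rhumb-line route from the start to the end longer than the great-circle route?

Great circle: σ = 2.1619 rad → d_gc = Rσ = 13769.2 km
Rhumb: Δφ = +1.0053, Δλ = +2.6128, Δψ = +1.1871, q = Δφ/Δψ = 0.8469 → d_rh = R√(Δφ²+q²Δλ²) = 15479.2 km
Excess = (15479.2 − 13769.2) / 13769.2 = 1710.0 / 13769.2 = 12.42% ≈ 12.4%

12.4%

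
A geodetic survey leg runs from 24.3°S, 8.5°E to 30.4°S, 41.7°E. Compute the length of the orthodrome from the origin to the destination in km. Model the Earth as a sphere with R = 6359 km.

3330 km

cos σ = sin φ₁ sin φ₂ + cos φ₁ cos φ₂ cos Δλ
      = sin(-24.30°)sin(-30.40°) + cos(-24.30°)cos(-30.40°)cos(33.20°) = 0.8660
σ = 30.001° → d = Rσ = 6359·0.52361 = 3330 km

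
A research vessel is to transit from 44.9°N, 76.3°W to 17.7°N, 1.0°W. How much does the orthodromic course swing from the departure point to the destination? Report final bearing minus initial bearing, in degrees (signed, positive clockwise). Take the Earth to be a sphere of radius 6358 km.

+44.8°

Initial bearing θ₁ = atan2(sin Δλ cos φ₂, cos φ₁ sin φ₂ − sin φ₁ cos φ₂ cos Δλ) = 87.22°
Final bearing θ₂ = (initial bearing from the destination back to the start) + 180° = 132.04°
Δθ = θ₂ − θ₁ = +44.8°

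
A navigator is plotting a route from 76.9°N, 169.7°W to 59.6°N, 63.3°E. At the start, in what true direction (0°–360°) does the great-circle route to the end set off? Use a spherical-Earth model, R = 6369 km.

320.6°

θ = atan2( sin Δλ·cos φ₂ ,  cos φ₁ sin φ₂ − sin φ₁ cos φ₂ cos Δλ )
  = atan2(-0.4041, +0.4921) = 320.61°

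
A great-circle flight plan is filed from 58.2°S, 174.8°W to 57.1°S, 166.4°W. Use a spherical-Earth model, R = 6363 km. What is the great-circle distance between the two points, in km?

Haversine: a = sin²(Δφ/2)+cos φ₁ cos φ₂ sin²(Δλ/2) = 0.00163;  σ = 2·atan2(√a,√(1−a))
σ = 4.624° → d = Rσ = 6363·0.08070 = 514 km

514 km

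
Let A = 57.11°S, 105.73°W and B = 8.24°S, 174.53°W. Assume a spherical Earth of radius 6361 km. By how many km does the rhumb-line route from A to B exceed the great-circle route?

175 km

Great circle: cos σ = sin φ₁ sin φ₂ + cos φ₁ cos φ₂ cos Δλ,  σ = 1.2507 rad → d_gc = 7955.5 km
Rhumb line: Δψ = +1.0759, q = Δφ/Δψ = 0.7928, d_rh = R√(Δφ²+q²Δλ²) = 8130.5 km
Excess = 8130.5 − 7955.5 = 175.0 ≈ 175 km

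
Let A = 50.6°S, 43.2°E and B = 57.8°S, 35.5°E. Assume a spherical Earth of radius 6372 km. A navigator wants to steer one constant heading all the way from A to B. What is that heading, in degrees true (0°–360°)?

211.9°

Δψ = ln[tan(π/4+φ₂/2)/tan(π/4+φ₁/2)] = -0.2155
Δλ = -0.1344 rad (taken the short way round)
course = atan2(Δλ, Δψ) = 211.95°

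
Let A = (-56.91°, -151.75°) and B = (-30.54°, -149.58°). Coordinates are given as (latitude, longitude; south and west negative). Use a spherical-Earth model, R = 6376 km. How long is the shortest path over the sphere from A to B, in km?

cos σ = sin φ₁ sin φ₂ + cos φ₁ cos φ₂ cos Δλ
      = sin(-56.91°)sin(-30.54°) + cos(-56.91°)cos(-30.54°)cos(2.17°) = 0.8956
σ = 26.413° → d = Rσ = 6376·0.46100 = 2939 km

2939 km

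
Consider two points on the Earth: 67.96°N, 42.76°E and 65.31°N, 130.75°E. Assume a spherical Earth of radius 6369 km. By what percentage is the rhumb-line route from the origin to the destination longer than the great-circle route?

9.1%

Great circle: σ = 0.5592 rad → d_gc = Rσ = 3561.5 km
Rhumb: Δφ = -0.0463, Δλ = +1.5357, Δψ = -0.1167, q = Δφ/Δψ = 0.3962 → d_rh = R√(Δφ²+q²Δλ²) = 3886.1 km
Excess = (3886.1 − 3561.5) / 3561.5 = 324.6 / 3561.5 = 9.11% ≈ 9.1%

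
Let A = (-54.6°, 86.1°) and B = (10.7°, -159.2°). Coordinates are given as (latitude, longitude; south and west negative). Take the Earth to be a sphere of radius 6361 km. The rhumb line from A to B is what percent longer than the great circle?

4.5%

Great circle: σ = 1.9706 rad → d_gc = Rσ = 12534.7 km
Rhumb: Δφ = +1.1397, Δλ = +2.0019, Δψ = +1.3300, q = Δφ/Δψ = 0.8569 → d_rh = R√(Δφ²+q²Δλ²) = 13101.0 km
Excess = (13101.0 − 12534.7) / 12534.7 = 566.3 / 12534.7 = 4.52% ≈ 4.5%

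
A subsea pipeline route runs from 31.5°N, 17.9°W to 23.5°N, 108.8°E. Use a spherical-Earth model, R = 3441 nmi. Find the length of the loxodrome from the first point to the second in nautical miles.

Δψ = ln[tan(π/4+φ₂/2)/tan(π/4+φ₁/2)] = -0.1576;  Δφ = -0.1396 rad,  Δλ = +2.2113 rad
q = Δφ/Δψ = 0.8859
d = R·√(Δφ² + q²Δλ²) = 3441·1.96399 = 6758 nmi

6758 nmi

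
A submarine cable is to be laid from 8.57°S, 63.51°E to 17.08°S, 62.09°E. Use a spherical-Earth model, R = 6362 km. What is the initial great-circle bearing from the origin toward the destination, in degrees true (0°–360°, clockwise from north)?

189.1°

N = sin Δλ·cos φ₂ = -0.0237;  D = cos φ₁ sin φ₂ − sin φ₁ cos φ₂ cos Δλ = -0.1480
initial course = atan2(N, D) = 189.09°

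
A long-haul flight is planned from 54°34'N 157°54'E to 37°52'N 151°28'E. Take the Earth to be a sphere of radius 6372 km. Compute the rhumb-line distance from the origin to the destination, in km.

1921 km

Rhumb course C = atan2(Δλ, Δψ) with Δψ = ln[tan(π/4+φ₂/2)/tan(π/4+φ₁/2)] = -0.4261, Δλ = -0.1123 → C = 194.76°
d = R·|Δφ| / |cos C| = 6372·0.29147 / 0.96699 = 1921 km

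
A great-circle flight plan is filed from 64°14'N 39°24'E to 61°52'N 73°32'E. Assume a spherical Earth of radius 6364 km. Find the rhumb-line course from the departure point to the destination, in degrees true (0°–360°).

98.7°

Meridional parts: M(φ₁)=+1.4752, M(φ₂)=+1.3840 → ΔM = -0.0912;  Δλ = +0.5957 rad
tan C = Δλ / ΔM = -6.5324 → C = 98.70°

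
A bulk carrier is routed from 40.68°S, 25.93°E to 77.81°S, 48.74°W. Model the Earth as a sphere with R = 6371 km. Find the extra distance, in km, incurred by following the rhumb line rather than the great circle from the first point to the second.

289 km

Great circle: cos σ = sin φ₁ sin φ₂ + cos φ₁ cos φ₂ cos Δλ,  σ = 0.8238 rad → d_gc = 5248.1 km
Rhumb line: Δψ = -1.4585, q = Δφ/Δψ = 0.4443, d_rh = R√(Δφ²+q²Δλ²) = 5536.8 km
Excess = 5536.8 − 5248.1 = 288.7 ≈ 289 km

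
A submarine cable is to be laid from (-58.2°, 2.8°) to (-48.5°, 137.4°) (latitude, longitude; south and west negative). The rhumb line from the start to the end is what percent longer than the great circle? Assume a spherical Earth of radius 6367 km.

Great circle: σ = 1.1687 rad → d_gc = Rσ = 7441.0 km
Rhumb: Δφ = +0.1693, Δλ = +2.3492, Δψ = +0.2852, q = Δφ/Δψ = 0.5936 → d_rh = R√(Δφ²+q²Δλ²) = 8944.2 km
Excess = (8944.2 − 7441.0) / 7441.0 = 1503.2 / 7441.0 = 20.20% ≈ 20.2%

20.2%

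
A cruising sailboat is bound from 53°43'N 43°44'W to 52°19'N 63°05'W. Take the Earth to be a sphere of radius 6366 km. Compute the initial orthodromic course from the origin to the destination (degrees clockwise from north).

271.0°

θ = atan2( sin Δλ·cos φ₂ ,  cos φ₁ sin φ₂ − sin φ₁ cos φ₂ cos Δλ )
  = atan2(-0.2025, +0.0034) = 270.96°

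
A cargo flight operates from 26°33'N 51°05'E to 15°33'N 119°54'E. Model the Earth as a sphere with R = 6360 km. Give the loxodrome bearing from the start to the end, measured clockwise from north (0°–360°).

99.7°

Δψ = ln[tan(π/4+φ₂/2)/tan(π/4+φ₁/2)] = -0.2061
Δλ = +1.2011 rad (taken the short way round)
course = atan2(Δλ, Δψ) = 99.74°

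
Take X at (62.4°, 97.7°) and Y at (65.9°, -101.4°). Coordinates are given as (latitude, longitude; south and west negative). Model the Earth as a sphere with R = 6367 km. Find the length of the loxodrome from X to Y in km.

Δψ = ln[tan(π/4+φ₂/2)/tan(π/4+φ₁/2)] = +0.1403;  Δφ = +0.0611 rad,  Δλ = +2.8082 rad
q = Δφ/Δψ = 0.4354
d = R·√(Δφ² + q²Δλ²) = 6367·1.22415 = 7794 km

7794 km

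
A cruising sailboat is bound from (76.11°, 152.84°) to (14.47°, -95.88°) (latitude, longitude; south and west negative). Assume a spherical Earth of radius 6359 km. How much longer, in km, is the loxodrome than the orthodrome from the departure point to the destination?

940 km

Great circle: cos σ = sin φ₁ sin φ₂ + cos φ₁ cos φ₂ cos Δλ,  σ = 1.4119 rad → d_gc = 8978.4 km
Rhumb line: Δψ = -1.8500, q = Δφ/Δψ = 0.5815, d_rh = R√(Δφ²+q²Δλ²) = 9918.8 km
Excess = 9918.8 − 8978.4 = 940.4 ≈ 940 km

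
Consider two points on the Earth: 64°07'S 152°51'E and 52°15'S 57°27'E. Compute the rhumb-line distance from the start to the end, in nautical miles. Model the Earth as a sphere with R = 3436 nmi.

3066 nmi

Rhumb course C = atan2(Δλ, Δψ) with Δψ = ln[tan(π/4+φ₂/2)/tan(π/4+φ₁/2)] = +0.3973, Δλ = -1.6650 → C = 283.42°
d = R·|Δφ| / |cos C| = 3436·0.20711 / 0.23209 = 3066 nmi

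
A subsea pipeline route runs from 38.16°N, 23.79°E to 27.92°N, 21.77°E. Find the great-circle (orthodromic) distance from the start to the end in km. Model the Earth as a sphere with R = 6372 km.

1154 km

cos σ = sin φ₁ sin φ₂ + cos φ₁ cos φ₂ cos Δλ
      = sin(38.16°)sin(27.92°) + cos(38.16°)cos(27.92°)cos(-2.02°) = 0.9836
σ = 10.378° → d = Rσ = 6372·0.18113 = 1154 km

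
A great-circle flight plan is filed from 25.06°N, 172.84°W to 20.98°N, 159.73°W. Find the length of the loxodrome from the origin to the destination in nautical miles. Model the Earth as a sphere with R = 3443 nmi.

Rhumb course C = atan2(Δλ, Δψ) with Δψ = ln[tan(π/4+φ₂/2)/tan(π/4+φ₁/2)] = -0.0774, Δλ = +0.2288 → C = 108.69°
d = R·|Δφ| / |cos C| = 3443·0.07121 / 0.32041 = 765 nmi

765 nmi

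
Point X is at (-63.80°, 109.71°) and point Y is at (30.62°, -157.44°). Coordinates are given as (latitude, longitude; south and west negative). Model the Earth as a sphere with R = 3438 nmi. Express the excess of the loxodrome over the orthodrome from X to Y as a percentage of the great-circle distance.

2.2%

Great circle: σ = 2.0668 rad → d_gc = Rσ = 7105.6 nmi
Rhumb: Δφ = +1.6479, Δλ = +1.6205, Δψ = +2.0198, q = Δφ/Δψ = 0.8159 → d_rh = R√(Δφ²+q²Δλ²) = 7263.7 nmi
Excess = (7263.7 − 7105.6) / 7105.6 = 158.1 / 7105.6 = 2.23% ≈ 2.2%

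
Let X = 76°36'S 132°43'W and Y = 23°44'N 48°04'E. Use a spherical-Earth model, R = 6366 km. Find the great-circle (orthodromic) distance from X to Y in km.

Haversine: a = sin²(Δφ/2)+cos φ₁ cos φ₂ sin²(Δλ/2) = 0.80183;  σ = 2·atan2(√a,√(1−a))
σ = 127.132° → d = Rσ = 6366·2.21887 = 14125 km

14125 km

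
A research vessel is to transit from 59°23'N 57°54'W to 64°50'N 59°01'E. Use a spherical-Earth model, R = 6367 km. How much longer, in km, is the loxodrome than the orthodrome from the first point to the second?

857 km

Great circle: cos σ = sin φ₁ sin φ₂ + cos φ₁ cos φ₂ cos Δλ,  σ = 0.8219 rad → d_gc = 5232.80 km
Rhumb line: Δψ = +0.2040, q = Δφ/Δψ = 0.4664, d_rh = R√(Δφ²+q²Δλ²) = 6089.34 km
Excess = 6089.34 − 5232.80 = 856.54 ≈ 857 km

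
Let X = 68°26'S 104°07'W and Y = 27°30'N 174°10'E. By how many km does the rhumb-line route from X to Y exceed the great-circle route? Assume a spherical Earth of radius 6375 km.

Great circle: cos σ = sin φ₁ sin φ₂ + cos φ₁ cos φ₂ cos Δλ,  σ = 1.9632 rad → d_gc = 12515.7 km
Rhumb line: Δψ = +2.1579, q = Δφ/Δψ = 0.7759, d_rh = R√(Δφ²+q²Δλ²) = 12794.8 km
Excess = 12794.8 − 12515.7 = 279.1 ≈ 279 km

279 km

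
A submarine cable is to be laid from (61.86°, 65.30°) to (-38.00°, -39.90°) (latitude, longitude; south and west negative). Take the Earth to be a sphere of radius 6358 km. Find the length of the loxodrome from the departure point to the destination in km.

14714 km

Rhumb course C = atan2(Δλ, Δψ) with Δψ = ln[tan(π/4+φ₂/2)/tan(π/4+φ₁/2)] = -2.1018, Δλ = -1.8361 → C = 221.14°
d = R·|Δφ| / |cos C| = 6358·1.74289 / 0.75310 = 14714 km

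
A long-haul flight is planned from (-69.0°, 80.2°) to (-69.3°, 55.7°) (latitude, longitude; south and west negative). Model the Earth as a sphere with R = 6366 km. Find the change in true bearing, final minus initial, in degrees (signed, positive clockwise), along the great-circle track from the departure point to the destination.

At departure: θ₁ = atan2(sin Δλ cos φ₂, cos φ₁ sin φ₂ − sin φ₁ cos φ₂ cos Δλ) = 256.59°
At arrival: θ₂ = atan2(sin Δλ cos φ₁, −cos φ₂ sin φ₁ + sin φ₂ cos φ₁ cos Δλ) = 279.53°
Δθ = θ₂ − θ₁ = +22.9°

+22.9°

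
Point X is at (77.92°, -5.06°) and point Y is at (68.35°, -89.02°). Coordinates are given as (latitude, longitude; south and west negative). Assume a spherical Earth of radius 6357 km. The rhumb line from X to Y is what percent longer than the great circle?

8.7%

Great circle: σ = 0.4103 rad → d_gc = Rσ = 2608.3 km
Rhumb: Δφ = -0.1670, Δλ = -1.4654, Δψ = -0.5917, q = Δφ/Δψ = 0.2823 → d_rh = R√(Δφ²+q²Δλ²) = 2835.7 km
Excess = (2835.7 − 2608.3) / 2608.3 = 227.4 / 2608.3 = 8.72% ≈ 8.7%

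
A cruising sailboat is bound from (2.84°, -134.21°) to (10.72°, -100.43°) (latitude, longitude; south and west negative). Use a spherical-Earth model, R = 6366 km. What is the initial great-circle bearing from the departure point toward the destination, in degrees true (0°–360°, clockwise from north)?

θ = atan2( sin Δλ·cos φ₂ ,  cos φ₁ sin φ₂ − sin φ₁ cos φ₂ cos Δλ )
  = atan2(+0.5463, +0.1453) = 75.10°

75.1°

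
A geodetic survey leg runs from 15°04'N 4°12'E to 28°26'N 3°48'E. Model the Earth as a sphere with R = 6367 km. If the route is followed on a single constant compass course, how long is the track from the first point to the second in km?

Δψ = ln[tan(π/4+φ₂/2)/tan(π/4+φ₁/2)] = +0.2519;  Δφ = +0.2333 rad,  Δλ = -0.0070 rad
q = Δφ/Δψ = 0.9260
d = R·√(Δφ² + q²Δλ²) = 6367·0.23338 = 1486 km

1486 km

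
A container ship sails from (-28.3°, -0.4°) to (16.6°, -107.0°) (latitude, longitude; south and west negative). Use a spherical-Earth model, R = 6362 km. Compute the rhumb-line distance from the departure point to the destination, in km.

12500 km

Δψ = ln[tan(π/4+φ₂/2)/tan(π/4+φ₁/2)] = +0.8092;  Δφ = +0.7837 rad,  Δλ = -1.8605 rad
q = Δφ/Δψ = 0.9684
d = R·√(Δφ² + q²Δλ²) = 6362·1.96483 = 12500 km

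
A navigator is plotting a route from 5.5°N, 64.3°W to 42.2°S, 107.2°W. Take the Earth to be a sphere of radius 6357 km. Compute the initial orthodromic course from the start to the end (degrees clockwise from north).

N = sin Δλ·cos φ₂ = -0.5043;  D = cos φ₁ sin φ₂ − sin φ₁ cos φ₂ cos Δλ = -0.7206
initial course = atan2(N, D) = 214.98°

215.0°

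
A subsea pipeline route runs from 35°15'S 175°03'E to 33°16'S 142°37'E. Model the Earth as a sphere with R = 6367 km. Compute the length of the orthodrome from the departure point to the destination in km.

2974 km

cos σ = sin φ₁ sin φ₂ + cos φ₁ cos φ₂ cos Δλ
      = sin(-35.25°)sin(-33.27°) + cos(-35.25°)cos(-33.27°)cos(-32.43°) = 0.8929
σ = 26.761° → d = Rσ = 6367·0.46707 = 2974 km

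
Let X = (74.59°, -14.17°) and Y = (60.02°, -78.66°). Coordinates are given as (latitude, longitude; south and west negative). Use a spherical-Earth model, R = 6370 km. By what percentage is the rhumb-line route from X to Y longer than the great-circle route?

4.7%

Great circle: σ = 0.4685 rad → d_gc = Rσ = 2984.4 km
Rhumb: Δφ = -0.2543, Δλ = -1.1256, Δψ = -0.6826, q = Δφ/Δψ = 0.3725 → d_rh = R√(Δφ²+q²Δλ²) = 3123.7 km
Excess = (3123.7 − 2984.4) / 2984.4 = 139.3 / 2984.4 = 4.67% ≈ 4.7%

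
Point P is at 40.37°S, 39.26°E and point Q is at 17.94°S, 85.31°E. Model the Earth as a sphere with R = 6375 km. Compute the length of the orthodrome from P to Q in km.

Haversine: a = sin²(Δφ/2)+cos φ₁ cos φ₂ sin²(Δλ/2) = 0.14872;  σ = 2·atan2(√a,√(1−a))
σ = 45.367° → d = Rσ = 6375·0.79180 = 5048 km

5048 km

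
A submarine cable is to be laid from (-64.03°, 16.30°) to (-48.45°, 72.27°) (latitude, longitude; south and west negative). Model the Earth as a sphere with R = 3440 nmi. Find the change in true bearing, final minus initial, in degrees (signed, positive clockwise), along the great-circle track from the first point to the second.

Initial bearing θ₁ = atan2(sin Δλ cos φ₂, cos φ₁ sin φ₂ − sin φ₁ cos φ₂ cos Δλ) = 89.38°
Final bearing θ₂ = (initial bearing from the destination back to the start) + 180° = 41.31°
Δθ = θ₂ − θ₁ = -48.1°

-48.1°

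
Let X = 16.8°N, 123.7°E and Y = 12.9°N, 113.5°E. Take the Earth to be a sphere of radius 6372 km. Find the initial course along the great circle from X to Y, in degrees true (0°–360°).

249.8°

θ = atan2( sin Δλ·cos φ₂ ,  cos φ₁ sin φ₂ − sin φ₁ cos φ₂ cos Δλ )
  = atan2(-0.1726, -0.0636) = 249.78°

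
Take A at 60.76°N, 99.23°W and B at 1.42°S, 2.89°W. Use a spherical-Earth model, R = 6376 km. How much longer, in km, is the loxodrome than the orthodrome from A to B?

464 km

Great circle: cos σ = sin φ₁ sin φ₂ + cos φ₁ cos φ₂ cos Δλ,  σ = 1.6464 rad → d_gc = 10497.5 km
Rhumb line: Δψ = -1.3686, q = Δφ/Δψ = 0.7930, d_rh = R√(Δφ²+q²Δλ²) = 10961.4 km
Excess = 10961.4 − 10497.5 = 463.9 ≈ 464 km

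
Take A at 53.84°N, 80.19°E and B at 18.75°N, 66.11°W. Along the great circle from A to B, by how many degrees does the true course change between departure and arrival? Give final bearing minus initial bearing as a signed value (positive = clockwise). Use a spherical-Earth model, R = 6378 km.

-128.0°

Initial bearing θ₁ = atan2(sin Δλ cos φ₂, cos φ₁ sin φ₂ − sin φ₁ cos φ₂ cos Δλ) = 327.53°
Final bearing θ₂ = (initial bearing from the destination back to the start) + 180° = 199.54°
Δθ = θ₂ − θ₁ = -128.0°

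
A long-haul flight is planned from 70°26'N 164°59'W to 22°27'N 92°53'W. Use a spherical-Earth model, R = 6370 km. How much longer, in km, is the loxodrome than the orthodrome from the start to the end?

282 km

Great circle: cos σ = sin φ₁ sin φ₂ + cos φ₁ cos φ₂ cos Δλ,  σ = 1.0985 rad → d_gc = 6997.3 km
Rhumb line: Δψ = -1.3555, q = Δφ/Δψ = 0.6178, d_rh = R√(Δφ²+q²Δλ²) = 7279.1 km
Excess = 7279.1 − 6997.3 = 281.8 ≈ 282 km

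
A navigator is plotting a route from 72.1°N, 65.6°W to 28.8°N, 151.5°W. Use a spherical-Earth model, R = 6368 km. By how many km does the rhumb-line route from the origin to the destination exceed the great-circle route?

442 km

Great circle: cos σ = sin φ₁ sin φ₂ + cos φ₁ cos φ₂ cos Δλ,  σ = 1.0728 rad → d_gc = 6831.41 km
Rhumb line: Δψ = -1.3231, q = Δφ/Δψ = 0.5712, d_rh = R√(Δφ²+q²Δλ²) = 7272.92 km
Excess = 7272.92 − 6831.41 = 441.51 ≈ 442 km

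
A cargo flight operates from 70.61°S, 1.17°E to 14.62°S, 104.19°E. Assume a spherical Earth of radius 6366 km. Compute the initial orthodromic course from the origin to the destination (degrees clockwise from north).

107.1°

θ = atan2( sin Δλ·cos φ₂ ,  cos φ₁ sin φ₂ − sin φ₁ cos φ₂ cos Δλ )
  = atan2(+0.9427, -0.2894) = 107.07°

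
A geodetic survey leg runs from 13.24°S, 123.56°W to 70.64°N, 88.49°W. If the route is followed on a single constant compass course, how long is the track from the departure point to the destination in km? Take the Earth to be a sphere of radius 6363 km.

9741 km

Δψ = ln[tan(π/4+φ₂/2)/tan(π/4+φ₁/2)] = +2.0018;  Δφ = +1.4640 rad,  Δλ = +0.6121 rad
q = Δφ/Δψ = 0.7314
d = R·√(Δφ² + q²Δλ²) = 6363·1.53089 = 9741 km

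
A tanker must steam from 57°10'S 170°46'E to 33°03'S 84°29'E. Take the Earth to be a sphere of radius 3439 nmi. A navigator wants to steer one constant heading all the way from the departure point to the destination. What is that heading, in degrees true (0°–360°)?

292.1°

Δψ = ln[tan(π/4+φ₂/2)/tan(π/4+φ₁/2)] = +0.6103
Δλ = -1.5059 rad (taken the short way round)
course = atan2(Δλ, Δψ) = 292.06°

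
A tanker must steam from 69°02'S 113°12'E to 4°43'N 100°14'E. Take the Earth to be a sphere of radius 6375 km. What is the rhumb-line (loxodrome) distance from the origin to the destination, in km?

Δψ = ln[tan(π/4+φ₂/2)/tan(π/4+φ₁/2)] = +1.7696;  Δφ = +1.2872 rad,  Δλ = -0.2263 rad
q = Δφ/Δψ = 0.7274
d = R·√(Δφ² + q²Δλ²) = 6375·1.29766 = 8273 km

8273 km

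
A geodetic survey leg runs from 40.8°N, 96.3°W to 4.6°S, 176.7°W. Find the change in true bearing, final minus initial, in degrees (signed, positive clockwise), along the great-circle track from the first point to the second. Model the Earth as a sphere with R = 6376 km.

-31.8°

At departure: θ₁ = atan2(sin Δλ cos φ₂, cos φ₁ sin φ₂ − sin φ₁ cos φ₂ cos Δλ) = 260.22°
At arrival: θ₂ = atan2(sin Δλ cos φ₁, −cos φ₂ sin φ₁ + sin φ₂ cos φ₁ cos Δλ) = 228.45°
Δθ = θ₂ − θ₁ = -31.8°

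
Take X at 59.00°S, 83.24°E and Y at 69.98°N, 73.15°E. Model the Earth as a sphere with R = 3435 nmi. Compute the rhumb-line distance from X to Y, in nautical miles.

7746 nmi

Rhumb course C = atan2(Δλ, Δψ) with Δψ = ln[tan(π/4+φ₂/2)/tan(π/4+φ₁/2)] = +3.0170, Δλ = -0.1761 → C = 356.66°
d = R·|Δφ| / |cos C| = 3435·2.25113 / 0.99830 = 7746 nmi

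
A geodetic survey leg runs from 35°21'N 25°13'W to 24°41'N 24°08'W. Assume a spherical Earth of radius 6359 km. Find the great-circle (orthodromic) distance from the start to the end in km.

Haversine: a = sin²(Δφ/2)+cos φ₁ cos φ₂ sin²(Δλ/2) = 0.00871;  σ = 2·atan2(√a,√(1−a))
σ = 10.708° → d = Rσ = 6359·0.18688 = 1188 km

1188 km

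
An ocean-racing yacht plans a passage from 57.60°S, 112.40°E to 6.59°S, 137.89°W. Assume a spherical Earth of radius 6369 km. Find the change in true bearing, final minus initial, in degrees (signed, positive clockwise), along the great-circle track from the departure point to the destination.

-79.8°

At departure: θ₁ = atan2(sin Δλ cos φ₂, cos φ₁ sin φ₂ − sin φ₁ cos φ₂ cos Δλ) = 110.22°
At arrival: θ₂ = atan2(sin Δλ cos φ₁, −cos φ₂ sin φ₁ + sin φ₂ cos φ₁ cos Δλ) = 30.41°
Δθ = θ₂ − θ₁ = -79.8°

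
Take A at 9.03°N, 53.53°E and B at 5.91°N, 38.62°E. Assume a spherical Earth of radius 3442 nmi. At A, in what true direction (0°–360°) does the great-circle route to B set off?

N = sin Δλ·cos φ₂ = -0.2559;  D = cos φ₁ sin φ₂ − sin φ₁ cos φ₂ cos Δλ = -0.0492
initial course = atan2(N, D) = 259.12°

259.1°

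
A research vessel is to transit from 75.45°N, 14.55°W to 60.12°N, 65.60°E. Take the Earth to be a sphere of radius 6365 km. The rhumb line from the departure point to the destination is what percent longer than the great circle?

Great circle: σ = 0.5342 rad → d_gc = Rσ = 3400.2 km
Rhumb: Δφ = -0.2676, Δλ = +1.3989, Δψ = -0.7372, q = Δφ/Δψ = 0.3629 → d_rh = R√(Δφ²+q²Δλ²) = 3652.7 km
Excess = (3652.7 − 3400.2) / 3400.2 = 252.5 / 3400.2 = 7.43% ≈ 7.4%

7.4%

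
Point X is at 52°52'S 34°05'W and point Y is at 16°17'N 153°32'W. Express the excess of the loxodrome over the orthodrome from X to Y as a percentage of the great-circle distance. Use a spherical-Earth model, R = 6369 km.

4.0%

Great circle: σ = 2.1042 rad → d_gc = Rσ = 13401.4 km
Rhumb: Δφ = +1.2069, Δλ = -2.0848, Δψ = +1.3791, q = Δφ/Δψ = 0.8751 → d_rh = R√(Δφ²+q²Δλ²) = 13932.6 km
Excess = (13932.6 − 13401.4) / 13401.4 = 531.2 / 13401.4 = 3.96% ≈ 4.0%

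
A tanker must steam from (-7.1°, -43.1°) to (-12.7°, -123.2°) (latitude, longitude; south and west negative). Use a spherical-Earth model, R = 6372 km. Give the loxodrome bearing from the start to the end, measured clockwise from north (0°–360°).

265.9°

Δψ = ln[tan(π/4+φ₂/2)/tan(π/4+φ₁/2)] = -0.0993
Δλ = -1.3980 rad (taken the short way round)
course = atan2(Δλ, Δψ) = 265.94°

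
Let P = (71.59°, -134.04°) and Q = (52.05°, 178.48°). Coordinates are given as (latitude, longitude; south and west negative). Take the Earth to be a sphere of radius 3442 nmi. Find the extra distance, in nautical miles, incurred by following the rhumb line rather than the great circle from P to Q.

Great circle: cos σ = sin φ₁ sin φ₂ + cos φ₁ cos φ₂ cos Δλ,  σ = 0.4961 rad → d_gc = 1707.5 nmi
Rhumb line: Δψ = -0.7522, q = Δφ/Δψ = 0.4534, d_rh = R√(Δφ²+q²Δλ²) = 1746.5 nmi
Excess = 1746.5 − 1707.5 = 39.0 ≈ 39 nmi

39 nmi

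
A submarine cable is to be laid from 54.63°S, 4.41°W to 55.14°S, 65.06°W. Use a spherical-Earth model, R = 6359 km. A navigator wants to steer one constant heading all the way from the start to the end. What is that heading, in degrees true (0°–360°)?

269.2°

Δψ = ln[tan(π/4+φ₂/2)/tan(π/4+φ₁/2)] = -0.0155
Δλ = -1.0585 rad (taken the short way round)
course = atan2(Δλ, Δψ) = 269.16°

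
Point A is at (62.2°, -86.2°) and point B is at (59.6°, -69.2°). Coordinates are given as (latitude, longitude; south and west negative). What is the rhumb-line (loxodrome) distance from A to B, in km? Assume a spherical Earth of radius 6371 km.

963 km

Rhumb course C = atan2(Δλ, Δψ) with Δψ = ln[tan(π/4+φ₂/2)/tan(π/4+φ₁/2)] = -0.0934, Δλ = +0.2967 → C = 107.47°
d = R·|Δφ| / |cos C| = 6371·0.04538 / 0.30017 = 963 km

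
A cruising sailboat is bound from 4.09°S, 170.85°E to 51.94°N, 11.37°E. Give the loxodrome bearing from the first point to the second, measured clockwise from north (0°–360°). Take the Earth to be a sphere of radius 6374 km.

Δψ = ln[tan(π/4+φ₂/2)/tan(π/4+φ₁/2)] = +1.1359
Δλ = -2.7835 rad (taken the short way round)
course = atan2(Δλ, Δψ) = 292.20°

292.2°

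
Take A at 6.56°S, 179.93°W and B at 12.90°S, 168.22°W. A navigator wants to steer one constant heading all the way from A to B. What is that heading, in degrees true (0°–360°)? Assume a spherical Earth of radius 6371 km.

118.8°

Meridional parts: M(φ₁)=-0.1147, M(φ₂)=-0.2271 → ΔM = -0.1123;  Δλ = +0.2044 rad
tan C = Δλ / ΔM = -1.8195 → C = 118.79°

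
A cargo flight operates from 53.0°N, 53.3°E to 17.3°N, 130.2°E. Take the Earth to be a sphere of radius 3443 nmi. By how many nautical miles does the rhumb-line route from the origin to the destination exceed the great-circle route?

125 nmi

Great circle: cos σ = sin φ₁ sin φ₂ + cos φ₁ cos φ₂ cos Δλ,  σ = 1.1942 rad → d_gc = 4111.7 nmi
Rhumb line: Δψ = -0.7882, q = Δφ/Δψ = 0.7905, d_rh = R√(Δφ²+q²Δλ²) = 4236.4 nmi
Excess = 4236.4 − 4111.7 = 124.7 ≈ 125 nmi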